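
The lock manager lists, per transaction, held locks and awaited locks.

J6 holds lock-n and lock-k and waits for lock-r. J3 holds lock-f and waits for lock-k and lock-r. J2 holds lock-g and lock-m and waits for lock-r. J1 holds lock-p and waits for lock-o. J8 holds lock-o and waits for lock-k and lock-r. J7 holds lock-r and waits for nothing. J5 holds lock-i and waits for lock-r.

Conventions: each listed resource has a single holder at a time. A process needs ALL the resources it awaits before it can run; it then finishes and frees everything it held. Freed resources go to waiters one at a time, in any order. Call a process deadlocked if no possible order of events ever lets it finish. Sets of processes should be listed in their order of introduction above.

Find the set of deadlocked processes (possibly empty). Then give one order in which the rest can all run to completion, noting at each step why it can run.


Nothing here is deadlocked.
Key observation: the wait relation is loop-free; peeling off processes with no waits unwinds the whole state.
One completion order for the rest: J7, J6, J5, J2, J8, J3, J1.
Verifying each step:
  J7: no waits; runs immediately, freeing lock-r
  run J6 (all its waits — lock-r — are resolved); releases lock-n and lock-k
  run J5 (all its waits — lock-r — are resolved); releases lock-i
  run J2 (all its waits — lock-r — are resolved); releases lock-g and lock-m
  run J8 (all its waits — lock-k and lock-r — are resolved); releases lock-o
  run J3 (all its waits — lock-k and lock-r — are resolved); releases lock-f
  run J1 (all its waits — lock-o — are resolved); releases lock-p


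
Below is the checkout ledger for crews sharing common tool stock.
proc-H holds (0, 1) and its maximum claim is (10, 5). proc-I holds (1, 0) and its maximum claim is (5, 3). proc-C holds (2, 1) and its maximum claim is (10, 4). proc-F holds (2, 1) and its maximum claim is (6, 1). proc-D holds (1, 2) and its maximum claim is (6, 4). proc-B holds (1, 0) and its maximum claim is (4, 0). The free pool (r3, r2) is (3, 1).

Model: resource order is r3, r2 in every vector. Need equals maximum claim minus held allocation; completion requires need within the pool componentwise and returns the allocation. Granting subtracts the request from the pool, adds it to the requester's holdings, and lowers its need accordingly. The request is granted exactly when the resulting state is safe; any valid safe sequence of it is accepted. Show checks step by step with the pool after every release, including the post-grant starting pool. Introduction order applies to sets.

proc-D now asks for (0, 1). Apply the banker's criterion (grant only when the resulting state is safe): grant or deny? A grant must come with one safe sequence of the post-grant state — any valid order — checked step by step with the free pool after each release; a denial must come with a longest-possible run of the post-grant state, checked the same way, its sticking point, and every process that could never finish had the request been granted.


GRANT — the state after the grant stays safe, e.g. via proc-B, proc-F, proc-D, proc-I, proc-C, proc-H.
Key observation: granting shrinks the pool to (3, 0), yet proc-B still fits and the chain goes through.
Verifying the post-grant state step by step:
  pool = (3, 0)
  proc-B needs (3, 0) <= (3, 0) -> finishes; pool += (1, 0) = (4, 0)
  proc-F needs (4, 0) <= (4, 0) -> finishes; pool += (2, 1) = (6, 1)
  proc-D needs (5, 1) <= (6, 1) -> finishes; pool += (1, 3) = (7, 4)
  proc-I needs (4, 3) <= (7, 4) -> finishes; pool += (1, 0) = (8, 4)
  proc-C needs (8, 3) <= (8, 4) -> finishes; pool += (2, 1) = (10, 5)
  proc-H needs (10, 4) <= (10, 5) -> finishes; pool += (0, 1) = (10, 6)


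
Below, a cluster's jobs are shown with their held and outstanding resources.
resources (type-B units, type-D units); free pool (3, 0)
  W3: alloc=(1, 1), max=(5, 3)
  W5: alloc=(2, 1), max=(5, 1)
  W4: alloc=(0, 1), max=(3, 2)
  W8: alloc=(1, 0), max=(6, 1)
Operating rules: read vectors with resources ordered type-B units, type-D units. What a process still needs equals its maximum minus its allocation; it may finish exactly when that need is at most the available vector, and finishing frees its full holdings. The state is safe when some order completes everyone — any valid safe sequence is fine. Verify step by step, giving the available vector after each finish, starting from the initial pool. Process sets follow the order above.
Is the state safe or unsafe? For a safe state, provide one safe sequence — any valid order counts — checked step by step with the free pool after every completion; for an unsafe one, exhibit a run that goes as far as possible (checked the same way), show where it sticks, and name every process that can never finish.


The state is SAFE; one workable sequence: W5, W4, W8, W3.
Key observation: reading the order forward, W5 is the first process whose need (3, 0) meets the free pool (3, 0) exactly on a resource it requests.
Walking it through:
  pool = (3, 0)
  run W5 (needs (3, 0), free (3, 0)); after release of (2, 1) the pool is (5, 1)
  run W4 (needs (3, 1), free (5, 1)); after release of (0, 1) the pool is (5, 2)
  run W8 (needs (5, 1), free (5, 2)); after release of (1, 0) the pool is (6, 2)
  run W3 (needs (4, 2), free (6, 2)); after release of (1, 1) the pool is (7, 3)


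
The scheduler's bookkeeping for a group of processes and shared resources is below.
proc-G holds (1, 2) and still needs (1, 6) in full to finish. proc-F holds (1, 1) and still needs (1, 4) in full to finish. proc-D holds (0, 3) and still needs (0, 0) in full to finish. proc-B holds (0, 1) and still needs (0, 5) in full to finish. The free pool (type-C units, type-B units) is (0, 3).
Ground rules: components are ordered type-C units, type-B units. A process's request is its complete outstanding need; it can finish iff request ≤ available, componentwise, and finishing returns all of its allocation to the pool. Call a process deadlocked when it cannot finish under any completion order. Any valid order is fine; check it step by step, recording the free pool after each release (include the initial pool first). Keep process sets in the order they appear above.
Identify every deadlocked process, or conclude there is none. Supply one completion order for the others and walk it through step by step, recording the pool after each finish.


Deadlocked: proc-G and proc-F.
Key observation: the pool after proc-D, proc-B is (0, 7); every surviving request exceeds it in type-C units, so progress ends there.
One completion order for the rest: proc-D, proc-B. Step-by-step check:
  pool = (0, 3)
  proc-D: need (0, 0) fits (0, 3); releases (0, 3), pool now (0, 6)
  proc-B: need (0, 5) fits (0, 6); releases (0, 1), pool now (0, 7)
None of the blocked processes ever fits:
  blocked: proc-G wants (1, 6), pool (0, 7) — not enough type-C units
  blocked: proc-F wants (1, 4), pool (0, 7) — not enough type-C units


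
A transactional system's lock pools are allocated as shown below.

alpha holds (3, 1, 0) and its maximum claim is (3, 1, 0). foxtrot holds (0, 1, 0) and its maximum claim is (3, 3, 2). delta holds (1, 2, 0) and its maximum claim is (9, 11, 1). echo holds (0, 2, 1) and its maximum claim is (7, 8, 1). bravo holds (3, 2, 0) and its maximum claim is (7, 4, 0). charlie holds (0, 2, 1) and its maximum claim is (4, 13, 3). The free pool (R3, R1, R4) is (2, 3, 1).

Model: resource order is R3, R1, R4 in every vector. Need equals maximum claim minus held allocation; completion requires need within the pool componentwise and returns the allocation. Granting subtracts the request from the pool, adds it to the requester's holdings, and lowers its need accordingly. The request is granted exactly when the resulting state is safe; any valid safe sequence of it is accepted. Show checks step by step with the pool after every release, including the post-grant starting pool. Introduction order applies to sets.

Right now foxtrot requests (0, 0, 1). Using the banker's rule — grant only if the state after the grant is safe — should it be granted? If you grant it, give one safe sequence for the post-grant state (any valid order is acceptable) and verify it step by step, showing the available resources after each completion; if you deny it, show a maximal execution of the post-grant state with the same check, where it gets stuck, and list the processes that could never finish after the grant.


GRANT — the state after the grant stays safe, e.g. via alpha, bravo, echo, foxtrot, delta, charlie.
Key observation: post-grant, (2, 3, 0) remains, and an order beginning with alpha completes everyone.
Step-by-step check of the post-grant state:
  pool = (2, 3, 0)
  alpha: need (0, 0, 0) fits (2, 3, 0); releases (3, 1, 0), pool now (5, 4, 0)
  bravo: need (4, 2, 0) fits (5, 4, 0); releases (3, 2, 0), pool now (8, 6, 0)
  echo: need (7, 6, 0) fits (8, 6, 0); releases (0, 2, 1), pool now (8, 8, 1)
  foxtrot: need (3, 2, 1) fits (8, 8, 1); releases (0, 1, 1), pool now (8, 9, 2)
  delta: need (8, 9, 1) fits (8, 9, 2); releases (1, 2, 0), pool now (9, 11, 2)
  charlie: need (4, 11, 2) fits (9, 11, 2); releases (0, 2, 1), pool now (9, 13, 3)


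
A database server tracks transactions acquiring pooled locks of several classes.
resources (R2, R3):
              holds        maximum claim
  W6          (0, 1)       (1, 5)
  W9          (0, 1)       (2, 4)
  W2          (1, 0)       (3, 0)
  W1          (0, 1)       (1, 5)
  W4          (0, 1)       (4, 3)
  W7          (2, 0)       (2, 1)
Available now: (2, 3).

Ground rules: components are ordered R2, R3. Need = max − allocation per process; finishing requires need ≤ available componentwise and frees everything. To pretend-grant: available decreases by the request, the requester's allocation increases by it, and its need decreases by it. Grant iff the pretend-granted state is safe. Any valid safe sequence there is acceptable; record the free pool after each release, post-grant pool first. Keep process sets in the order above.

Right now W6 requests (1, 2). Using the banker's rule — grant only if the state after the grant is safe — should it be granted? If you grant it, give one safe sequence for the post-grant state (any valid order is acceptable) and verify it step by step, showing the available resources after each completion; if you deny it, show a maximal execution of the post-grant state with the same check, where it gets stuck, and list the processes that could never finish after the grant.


DENY: after the grant no complete ordering would exist.
Key observation: once W7, W2 finish, the pool peaks at (4, 1) — and every remaining process still needs more R3 than that.
Pretend the grant happened; the run W7, W2 goes as far as possible. Step-by-step check:
  pool = (1, 1)
  W7 needs (0, 1) <= (1, 1) -> finishes; pool += (2, 0) = (3, 1)
  W2 needs (2, 0) <= (3, 1) -> finishes; pool += (1, 0) = (4, 1)
  W6 cannot run: need (0, 2) vs free (4, 1) (insufficient R3)
  W9 cannot run: need (2, 3) vs free (4, 1) (insufficient R3)
  W1 cannot run: need (1, 4) vs free (4, 1) (insufficient R3)
  W4 cannot run: need (4, 2) vs free (4, 1) (insufficient R3)
Processes that could never finish after the grant: W6, W9, W1 and W4.


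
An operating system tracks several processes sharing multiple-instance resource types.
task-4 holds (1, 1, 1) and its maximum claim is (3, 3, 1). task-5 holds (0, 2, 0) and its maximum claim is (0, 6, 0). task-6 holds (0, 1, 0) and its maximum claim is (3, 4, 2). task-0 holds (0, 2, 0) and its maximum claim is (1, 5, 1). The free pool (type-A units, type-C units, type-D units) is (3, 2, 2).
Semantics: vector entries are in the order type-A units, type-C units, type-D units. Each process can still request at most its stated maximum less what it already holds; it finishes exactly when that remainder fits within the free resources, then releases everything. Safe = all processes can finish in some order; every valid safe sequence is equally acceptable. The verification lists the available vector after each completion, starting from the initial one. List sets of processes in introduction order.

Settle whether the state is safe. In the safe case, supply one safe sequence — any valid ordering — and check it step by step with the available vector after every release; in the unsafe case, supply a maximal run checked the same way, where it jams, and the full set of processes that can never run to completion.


SAFE — a valid safe sequence is task-4, task-6, task-0, task-5.
Key observation: the order's first zero-slack moment is task-4 ((2, 2, 0) needed, (3, 2, 2) free — a requested resource with nothing to spare).
Walking it through:
  pool = (3, 2, 2)
  task-4: need (2, 2, 0) fits (3, 2, 2); releases (1, 1, 1), pool now (4, 3, 3)
  task-6: need (3, 3, 2) fits (4, 3, 3); releases (0, 1, 0), pool now (4, 4, 3)
  task-0: need (1, 3, 1) fits (4, 4, 3); releases (0, 2, 0), pool now (4, 6, 3)
  task-5: need (0, 4, 0) fits (4, 6, 3); releases (0, 2, 0), pool now (4, 8, 3)


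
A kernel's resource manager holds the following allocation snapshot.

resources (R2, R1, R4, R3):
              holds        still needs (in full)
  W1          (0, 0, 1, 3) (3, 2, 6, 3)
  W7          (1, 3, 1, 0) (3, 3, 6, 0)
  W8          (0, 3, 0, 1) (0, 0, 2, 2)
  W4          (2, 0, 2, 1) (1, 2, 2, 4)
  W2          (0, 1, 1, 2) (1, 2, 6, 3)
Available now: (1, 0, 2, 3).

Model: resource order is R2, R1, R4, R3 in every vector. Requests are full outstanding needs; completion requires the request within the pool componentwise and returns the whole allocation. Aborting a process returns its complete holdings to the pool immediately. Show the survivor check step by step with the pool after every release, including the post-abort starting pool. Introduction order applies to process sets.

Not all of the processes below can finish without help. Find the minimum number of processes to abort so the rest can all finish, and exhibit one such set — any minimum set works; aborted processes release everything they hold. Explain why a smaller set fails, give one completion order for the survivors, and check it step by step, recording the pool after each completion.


The answer: abort W7 and W2.
Key observation: W1 could never have finished before the abort; with (1, 4, 2, 2) returned by W7 and W2, it fits at step 3.
Why nothing smaller works — every single abort fails: W1 alone leaves W7 blocked (short on R4); W7 alone leaves W1 blocked (short on R4); W8 alone leaves W1 blocked (short on R4); W4 alone leaves W1 blocked (short on R4); W2 alone leaves W1 blocked (short on R4).
Survivors finish in the order: W8, W4, W1. Check, step by step (pool after the aborts first):
  pool = (2, 4, 4, 5)
  W8: need (0, 0, 2, 2) fits (2, 4, 4, 5); releases (0, 3, 0, 1), pool now (2, 7, 4, 6)
  W4: need (1, 2, 2, 4) fits (2, 7, 4, 6); releases (2, 0, 2, 1), pool now (4, 7, 6, 7)
  W1: need (3, 2, 6, 3) fits (4, 7, 6, 7); releases (0, 0, 1, 3), pool now (4, 7, 7, 10)


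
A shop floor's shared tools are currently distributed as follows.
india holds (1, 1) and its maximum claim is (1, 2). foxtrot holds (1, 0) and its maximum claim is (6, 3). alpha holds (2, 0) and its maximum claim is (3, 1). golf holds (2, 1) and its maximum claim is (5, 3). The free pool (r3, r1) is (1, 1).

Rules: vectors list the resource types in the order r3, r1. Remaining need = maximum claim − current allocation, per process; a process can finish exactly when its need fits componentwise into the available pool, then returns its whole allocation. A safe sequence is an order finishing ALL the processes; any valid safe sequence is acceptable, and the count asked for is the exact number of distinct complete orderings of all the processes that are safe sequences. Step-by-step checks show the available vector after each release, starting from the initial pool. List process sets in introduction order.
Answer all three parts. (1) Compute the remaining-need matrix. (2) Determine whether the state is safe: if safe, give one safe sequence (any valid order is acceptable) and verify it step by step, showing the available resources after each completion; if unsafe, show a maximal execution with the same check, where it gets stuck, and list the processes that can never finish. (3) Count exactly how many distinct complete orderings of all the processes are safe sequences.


(1) Remaining need (order r3, r1):
  india: (0, 1)
  foxtrot: (5, 3)
  alpha: (1, 1)
  golf: (3, 2)
(2) SAFE, for example via the order alpha, india, golf, foxtrot.
Key observation: reading the order forward, alpha is the first process whose need (1, 1) meets the free pool (1, 1) exactly on a resource it requests.
Walking it through:
  pool = (1, 1)
  alpha needs (1, 1) <= (1, 1) -> finishes; pool += (2, 0) = (3, 1)
  india needs (0, 1) <= (3, 1) -> finishes; pool += (1, 1) = (4, 2)
  golf needs (3, 2) <= (4, 2) -> finishes; pool += (2, 1) = (6, 3)
  foxtrot needs (5, 3) <= (6, 3) -> finishes; pool += (1, 0) = (7, 3)
(3) Exactly 2 of the possible complete orderings are safe sequences.


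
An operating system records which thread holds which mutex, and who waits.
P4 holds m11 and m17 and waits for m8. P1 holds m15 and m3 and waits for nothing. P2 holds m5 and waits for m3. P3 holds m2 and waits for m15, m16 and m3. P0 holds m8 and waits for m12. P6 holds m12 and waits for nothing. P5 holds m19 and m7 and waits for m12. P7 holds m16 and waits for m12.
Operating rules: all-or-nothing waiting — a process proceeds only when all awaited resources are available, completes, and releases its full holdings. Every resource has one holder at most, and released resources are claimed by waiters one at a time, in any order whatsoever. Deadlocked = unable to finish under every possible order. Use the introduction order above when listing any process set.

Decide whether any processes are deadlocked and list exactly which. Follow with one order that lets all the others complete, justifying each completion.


The deadlocked set is empty.
Key observation: the waits form no ring: some process can always run, and its releases unblock the others one by one.
A valid finishing order for the others: P1, P6, P7, P5, P0, P2, P3, P4.
Step-by-step check:
  P1: no waits; runs immediately, freeing m15 and m3
  P6: no waits; runs immediately, freeing m12
  P7 waits on m12 — all released -> runs and releases m16
  P5 waits on m12 — all released -> runs and releases m19 and m7
  P0 waits on m12 — all released -> runs and releases m8
  P2 waits on m3 — all released -> runs and releases m5
  P3 waits on m15, m16 and m3 — all released -> runs and releases m2
  P4 waits on m8 — all released -> runs and releases m11 and m17


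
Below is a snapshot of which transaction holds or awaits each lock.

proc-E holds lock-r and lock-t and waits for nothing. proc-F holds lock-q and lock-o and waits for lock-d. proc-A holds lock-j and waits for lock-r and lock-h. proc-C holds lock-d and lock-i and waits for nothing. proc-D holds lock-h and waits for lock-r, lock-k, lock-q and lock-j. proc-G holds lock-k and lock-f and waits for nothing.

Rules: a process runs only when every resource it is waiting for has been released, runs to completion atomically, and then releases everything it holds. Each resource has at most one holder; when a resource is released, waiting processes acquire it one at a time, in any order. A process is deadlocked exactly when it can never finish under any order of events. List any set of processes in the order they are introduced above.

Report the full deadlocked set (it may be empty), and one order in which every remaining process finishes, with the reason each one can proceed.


The deadlocked set is proc-A and proc-D.
Key observation: the loop proc-A -> proc-D -> proc-A blocks itself forever; no other process is dragged down with it.
A valid finishing order for the others: proc-G, proc-C, proc-E, proc-F.
Walking it through:
  proc-G: no waits; runs immediately, freeing lock-k and lock-f
  proc-C: no waits; runs immediately, freeing lock-d and lock-i
  proc-E: no waits; runs immediately, freeing lock-r and lock-t
  run proc-F (all its waits — lock-d — are resolved); releases lock-q and lock-o


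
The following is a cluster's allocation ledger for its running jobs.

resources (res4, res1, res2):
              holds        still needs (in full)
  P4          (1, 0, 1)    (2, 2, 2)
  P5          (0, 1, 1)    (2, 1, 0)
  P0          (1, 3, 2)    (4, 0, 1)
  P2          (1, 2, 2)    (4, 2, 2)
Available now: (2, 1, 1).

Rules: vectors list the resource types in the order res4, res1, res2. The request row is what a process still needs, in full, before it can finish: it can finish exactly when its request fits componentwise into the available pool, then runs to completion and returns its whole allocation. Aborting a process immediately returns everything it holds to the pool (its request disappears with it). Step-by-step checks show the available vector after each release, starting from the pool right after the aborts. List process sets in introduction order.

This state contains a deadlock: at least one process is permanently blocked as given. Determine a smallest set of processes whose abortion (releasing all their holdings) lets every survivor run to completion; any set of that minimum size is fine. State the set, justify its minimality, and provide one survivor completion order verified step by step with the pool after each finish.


Minimum abort set: P0.
Key observation: the returned (1, 3, 2) from P0 is what brings P2 — unrunnable before, under any order — into play at step 2.
Minimality: the empty abort set fails — the state is deadlocked as it stands.
Survivors finish in the order: P4, P2, P5. Walking it through (pool after the aborts first):
  pool = (3, 4, 3)
  P4 needs (2, 2, 2) <= (3, 4, 3) -> finishes; pool += (1, 0, 1) = (4, 4, 4)
  P2 needs (4, 2, 2) <= (4, 4, 4) -> finishes; pool += (1, 2, 2) = (5, 6, 6)
  P5 needs (2, 1, 0) <= (5, 6, 6) -> finishes; pool += (0, 1, 1) = (5, 7, 7)


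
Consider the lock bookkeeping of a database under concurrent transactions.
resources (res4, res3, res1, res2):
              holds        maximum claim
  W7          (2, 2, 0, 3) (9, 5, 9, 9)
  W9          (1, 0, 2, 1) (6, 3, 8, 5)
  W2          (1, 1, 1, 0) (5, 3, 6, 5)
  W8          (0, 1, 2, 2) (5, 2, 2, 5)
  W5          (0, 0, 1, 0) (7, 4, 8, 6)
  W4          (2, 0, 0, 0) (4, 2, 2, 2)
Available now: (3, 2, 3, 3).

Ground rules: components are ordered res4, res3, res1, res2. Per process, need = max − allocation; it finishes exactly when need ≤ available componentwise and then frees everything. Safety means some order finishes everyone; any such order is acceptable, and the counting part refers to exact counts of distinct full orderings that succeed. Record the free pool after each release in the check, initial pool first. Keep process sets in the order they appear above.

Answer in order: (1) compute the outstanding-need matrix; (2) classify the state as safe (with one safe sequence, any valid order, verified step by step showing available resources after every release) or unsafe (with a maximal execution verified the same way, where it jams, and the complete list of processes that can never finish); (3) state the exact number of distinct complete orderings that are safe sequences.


(1) Remaining need (order res4, res3, res1, res2):
  W7: (7, 3, 9, 6)
  W9: (5, 3, 6, 4)
  W2: (4, 2, 5, 5)
  W8: (5, 1, 0, 3)
  W5: (7, 4, 7, 6)
  W4: (2, 2, 2, 2)
(2) SAFE. One safe sequence: W4, W8, W2, W9, W5, W7.
Key observation: at W4 the run first touches a limit — (2, 2, 2, 2) against (3, 2, 3, 3), exact on a resource it actually requests.
Check, step by step:
  pool = (3, 2, 3, 3)
  W4 needs (2, 2, 2, 2) <= (3, 2, 3, 3) -> finishes; pool += (2, 0, 0, 0) = (5, 2, 3, 3)
  W8 needs (5, 1, 0, 3) <= (5, 2, 3, 3) -> finishes; pool += (0, 1, 2, 2) = (5, 3, 5, 5)
  W2 needs (4, 2, 5, 5) <= (5, 3, 5, 5) -> finishes; pool += (1, 1, 1, 0) = (6, 4, 6, 5)
  W9 needs (5, 3, 6, 4) <= (6, 4, 6, 5) -> finishes; pool += (1, 0, 2, 1) = (7, 4, 8, 6)
  W5 needs (7, 4, 7, 6) <= (7, 4, 8, 6) -> finishes; pool += (0, 0, 1, 0) = (7, 4, 9, 6)
  W7 needs (7, 3, 9, 6) <= (7, 4, 9, 6) -> finishes; pool += (2, 2, 0, 3) = (9, 6, 9, 9)
(3) Exactly 1 of the possible complete orderings is a safe sequence.


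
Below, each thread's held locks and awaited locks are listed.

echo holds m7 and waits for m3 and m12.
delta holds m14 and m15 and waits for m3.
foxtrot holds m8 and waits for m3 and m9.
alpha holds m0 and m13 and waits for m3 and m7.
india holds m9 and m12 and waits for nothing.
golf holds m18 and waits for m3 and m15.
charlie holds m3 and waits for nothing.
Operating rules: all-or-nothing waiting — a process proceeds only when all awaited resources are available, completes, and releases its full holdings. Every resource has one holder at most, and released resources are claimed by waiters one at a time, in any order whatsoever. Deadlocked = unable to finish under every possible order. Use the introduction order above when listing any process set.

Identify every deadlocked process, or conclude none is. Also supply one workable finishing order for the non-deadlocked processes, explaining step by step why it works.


The deadlocked set is empty.
Key observation: every chain of waits terminates; starting from the processes that wait on nothing, all the rest unlock in turn.
The rest can finish in the order charlie, delta, india, echo, alpha, foxtrot, golf.
Verifying each step:
  charlie waits on nothing -> runs at once and releases m3
  delta waits on m3 — all released -> runs and releases m14 and m15
  india waits on nothing -> runs at once and releases m9 and m12
  echo waits on m3 and m12 — all released -> runs and releases m7
  alpha waits on m3 and m7 — all released -> runs and releases m0 and m13
  foxtrot waits on m3 and m9 — all released -> runs and releases m8
  golf waits on m3 and m15 — all released -> runs and releases m18


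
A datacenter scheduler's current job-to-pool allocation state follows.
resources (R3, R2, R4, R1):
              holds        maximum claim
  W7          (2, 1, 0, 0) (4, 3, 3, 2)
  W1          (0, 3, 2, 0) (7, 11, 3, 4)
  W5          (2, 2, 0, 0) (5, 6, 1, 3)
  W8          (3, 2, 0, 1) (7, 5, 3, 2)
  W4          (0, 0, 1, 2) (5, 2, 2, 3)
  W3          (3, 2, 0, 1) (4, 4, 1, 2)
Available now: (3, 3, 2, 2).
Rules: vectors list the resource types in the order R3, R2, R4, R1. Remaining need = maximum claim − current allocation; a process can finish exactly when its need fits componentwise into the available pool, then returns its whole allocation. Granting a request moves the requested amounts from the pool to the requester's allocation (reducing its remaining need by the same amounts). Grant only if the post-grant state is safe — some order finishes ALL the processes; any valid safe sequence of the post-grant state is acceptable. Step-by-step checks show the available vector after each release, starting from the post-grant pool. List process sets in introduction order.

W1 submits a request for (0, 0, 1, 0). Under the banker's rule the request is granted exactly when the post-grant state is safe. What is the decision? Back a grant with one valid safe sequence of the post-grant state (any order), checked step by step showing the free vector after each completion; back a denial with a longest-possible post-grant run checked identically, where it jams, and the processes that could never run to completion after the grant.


DENY. Granting would leave the state unsafe.
Key observation: after W3, W4, W5 the pool peaks at (8, 7, 2, 5), and each blocked process is short somewhere: W7 on R4; W1 on R2; W8 on R4.
After a pretend grant, a maximal execution: W3, W4, W5 — then nothing else fits. Check, step by step:
  pool = (3, 3, 1, 2)
  run W3 (needs (1, 2, 1, 1), free (3, 3, 1, 2)); after release of (3, 2, 0, 1) the pool is (6, 5, 1, 3)
  run W4 (needs (5, 2, 1, 1), free (6, 5, 1, 3)); after release of (0, 0, 1, 2) the pool is (6, 5, 2, 5)
  run W5 (needs (3, 4, 1, 3), free (6, 5, 2, 5)); after release of (2, 2, 0, 0) the pool is (8, 7, 2, 5)
  blocked: W7 wants (2, 2, 3, 2), pool (8, 7, 2, 5) — not enough R4
  blocked: W1 wants (7, 8, 0, 4), pool (8, 7, 2, 5) — not enough R2
  blocked: W8 wants (4, 3, 3, 1), pool (8, 7, 2, 5) — not enough R4
Processes that could never finish after the grant: W7, W1 and W8.


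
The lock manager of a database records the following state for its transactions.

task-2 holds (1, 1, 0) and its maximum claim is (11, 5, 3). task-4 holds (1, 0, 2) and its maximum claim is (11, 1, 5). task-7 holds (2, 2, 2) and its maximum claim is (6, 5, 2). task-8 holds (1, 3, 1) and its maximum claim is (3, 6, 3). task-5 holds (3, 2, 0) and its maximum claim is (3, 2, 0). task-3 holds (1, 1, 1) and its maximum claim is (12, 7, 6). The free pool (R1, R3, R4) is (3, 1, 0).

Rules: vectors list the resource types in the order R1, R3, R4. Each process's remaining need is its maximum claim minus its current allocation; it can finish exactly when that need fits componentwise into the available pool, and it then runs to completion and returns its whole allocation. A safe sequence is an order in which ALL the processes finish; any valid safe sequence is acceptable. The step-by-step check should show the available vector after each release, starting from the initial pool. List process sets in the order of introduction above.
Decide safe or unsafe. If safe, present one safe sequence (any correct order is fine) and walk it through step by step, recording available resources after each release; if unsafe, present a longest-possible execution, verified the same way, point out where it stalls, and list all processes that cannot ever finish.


UNSAFE.
Key observation: task-5, task-7, task-8 can finish, but then (9, 8, 3) is all there is, and the blocked group's R1 demands exceed it.
A maximal execution: task-5, task-7, task-8 — then nothing else fits. Verifying each step:
  pool = (3, 1, 0)
  task-5: need (0, 0, 0) fits (3, 1, 0); releases (3, 2, 0), pool now (6, 3, 0)
  task-7: need (4, 3, 0) fits (6, 3, 0); releases (2, 2, 2), pool now (8, 5, 2)
  task-8: need (2, 3, 2) fits (8, 5, 2); releases (1, 3, 1), pool now (9, 8, 3)
  task-2 cannot run: need (10, 4, 3) vs free (9, 8, 3) (insufficient R1)
  task-4 cannot run: need (10, 1, 3) vs free (9, 8, 3) (insufficient R1)
  task-3 cannot run: need (11, 6, 5) vs free (9, 8, 3) (insufficient R1 and R4)
Never able to finish: task-2, task-4 and task-3.


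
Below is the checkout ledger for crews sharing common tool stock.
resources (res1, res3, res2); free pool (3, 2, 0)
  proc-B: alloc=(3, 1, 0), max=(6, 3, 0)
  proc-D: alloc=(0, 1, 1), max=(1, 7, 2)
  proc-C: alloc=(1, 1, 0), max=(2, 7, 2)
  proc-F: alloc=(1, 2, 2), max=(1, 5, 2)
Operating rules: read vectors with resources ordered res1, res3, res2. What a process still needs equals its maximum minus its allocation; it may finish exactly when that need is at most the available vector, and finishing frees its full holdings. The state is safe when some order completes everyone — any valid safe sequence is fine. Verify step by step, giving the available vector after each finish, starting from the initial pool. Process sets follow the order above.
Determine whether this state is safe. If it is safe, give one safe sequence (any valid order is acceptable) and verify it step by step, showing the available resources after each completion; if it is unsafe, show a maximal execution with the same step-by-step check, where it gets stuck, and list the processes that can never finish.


UNSAFE.
Key observation: after proc-B, proc-F complete, (7, 5, 2) is the best the pool ever gets, yet each leftover process wants more res3.
The run proc-B, proc-F cannot be extended any further. Step-by-step check:
  pool = (3, 2, 0)
  run proc-B (needs (3, 2, 0), free (3, 2, 0)); after release of (3, 1, 0) the pool is (6, 3, 0)
  run proc-F (needs (0, 3, 0), free (6, 3, 0)); after release of (1, 2, 2) the pool is (7, 5, 2)
  proc-D cannot run: need (1, 6, 1) vs free (7, 5, 2) (insufficient res3)
  proc-C cannot run: need (1, 6, 2) vs free (7, 5, 2) (insufficient res3)
Never able to finish: proc-D and proc-C.


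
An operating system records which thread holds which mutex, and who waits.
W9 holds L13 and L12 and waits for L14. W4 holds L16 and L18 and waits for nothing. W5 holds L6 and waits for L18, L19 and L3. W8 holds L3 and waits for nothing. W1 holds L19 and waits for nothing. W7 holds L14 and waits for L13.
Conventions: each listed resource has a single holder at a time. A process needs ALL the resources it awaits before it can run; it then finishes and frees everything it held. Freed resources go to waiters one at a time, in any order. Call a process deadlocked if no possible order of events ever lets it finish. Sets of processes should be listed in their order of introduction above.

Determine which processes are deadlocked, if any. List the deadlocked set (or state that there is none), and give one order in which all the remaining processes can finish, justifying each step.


Deadlocked set: W9 and W7.
Key observation: the wait chain closes on itself along W9 -> W7 -> W9; no other process is dragged down with it.
The rest can finish in the order W8, W4, W1, W5.
Walking it through:
  W8: no waits; runs immediately, freeing L3
  W4: no waits; runs immediately, freeing L16 and L18
  W1: no waits; runs immediately, freeing L19
  W5 waits on L18, L19 and L3 — all released -> runs and releases L6


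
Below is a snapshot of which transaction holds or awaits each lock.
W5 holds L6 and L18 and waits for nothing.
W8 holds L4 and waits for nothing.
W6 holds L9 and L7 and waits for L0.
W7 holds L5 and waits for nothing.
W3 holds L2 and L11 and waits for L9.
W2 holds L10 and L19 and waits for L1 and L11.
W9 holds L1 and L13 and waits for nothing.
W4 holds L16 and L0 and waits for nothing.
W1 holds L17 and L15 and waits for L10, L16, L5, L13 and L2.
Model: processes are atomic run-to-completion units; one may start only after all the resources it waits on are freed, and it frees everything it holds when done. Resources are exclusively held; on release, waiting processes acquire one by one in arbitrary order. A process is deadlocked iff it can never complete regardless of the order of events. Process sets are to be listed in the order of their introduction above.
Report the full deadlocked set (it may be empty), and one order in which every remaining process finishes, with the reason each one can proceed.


Nothing here is deadlocked.
Key observation: there is no circular wait here — follow any chain and it reaches a process that is free to run now.
The rest can finish in the order W5, W9, W4, W6, W3, W2, W7, W8, W1.
Walking it through:
  run W5 (it waits on nothing); releases L6 and L18
  run W9 (it waits on nothing); releases L1 and L13
  run W4 (it waits on nothing); releases L16 and L0
  run W6 (all its waits — L0 — are resolved); releases L9 and L7
  run W3 (all its waits — L9 — are resolved); releases L2 and L11
  run W2 (all its waits — L1 and L11 — are resolved); releases L10 and L19
  run W7 (it waits on nothing); releases L5
  run W8 (it waits on nothing); releases L4
  run W1 (all its waits — L10, L16, L5, L13 and L2 — are resolved); releases L17 and L15


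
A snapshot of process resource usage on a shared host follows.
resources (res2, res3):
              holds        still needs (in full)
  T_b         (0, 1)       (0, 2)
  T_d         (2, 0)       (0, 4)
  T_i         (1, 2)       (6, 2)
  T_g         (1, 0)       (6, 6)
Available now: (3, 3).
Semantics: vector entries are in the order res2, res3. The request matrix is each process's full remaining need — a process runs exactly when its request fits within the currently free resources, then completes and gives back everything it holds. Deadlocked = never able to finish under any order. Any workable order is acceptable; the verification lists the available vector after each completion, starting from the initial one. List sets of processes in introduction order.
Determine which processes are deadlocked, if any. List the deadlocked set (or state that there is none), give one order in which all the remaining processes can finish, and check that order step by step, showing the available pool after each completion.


Deadlocked set: T_i and T_g.
Key observation: after T_b, T_d complete, (5, 4) is the best the pool ever gets, yet each leftover process wants more res2.
A valid finishing order for the others: T_b, T_d. Verifying each step:
  pool = (3, 3)
  T_b needs (0, 2) <= (3, 3) -> finishes; pool += (0, 1) = (3, 4)
  T_d needs (0, 4) <= (3, 4) -> finishes; pool += (2, 0) = (5, 4)
The stuck group stays short no matter what:
  T_i still needs (6, 2) but only (5, 4) is free — short on res2
  T_g still needs (6, 6) but only (5, 4) is free — short on res2 and res3


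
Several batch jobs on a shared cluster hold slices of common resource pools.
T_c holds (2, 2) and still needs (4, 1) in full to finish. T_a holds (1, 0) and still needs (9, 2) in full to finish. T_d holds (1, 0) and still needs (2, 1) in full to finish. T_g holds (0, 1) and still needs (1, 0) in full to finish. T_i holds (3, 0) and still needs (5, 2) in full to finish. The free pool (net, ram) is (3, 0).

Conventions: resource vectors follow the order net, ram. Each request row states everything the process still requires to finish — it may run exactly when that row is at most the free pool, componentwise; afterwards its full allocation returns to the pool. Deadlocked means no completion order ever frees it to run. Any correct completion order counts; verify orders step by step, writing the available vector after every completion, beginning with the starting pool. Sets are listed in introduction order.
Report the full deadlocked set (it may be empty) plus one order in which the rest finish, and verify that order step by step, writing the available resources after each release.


No process is deadlocked.
Key observation: no deadlock: T_g fits now, and the freed resources carry the rest through.
One completion order for the rest: T_g, T_d, T_c, T_i, T_a. Check, step by step:
  pool = (3, 0)
  T_g needs (1, 0) <= (3, 0) -> finishes; pool += (0, 1) = (3, 1)
  T_d needs (2, 1) <= (3, 1) -> finishes; pool += (1, 0) = (4, 1)
  T_c needs (4, 1) <= (4, 1) -> finishes; pool += (2, 2) = (6, 3)
  T_i needs (5, 2) <= (6, 3) -> finishes; pool += (3, 0) = (9, 3)
  T_a needs (9, 2) <= (9, 3) -> finishes; pool += (1, 0) = (10, 3)


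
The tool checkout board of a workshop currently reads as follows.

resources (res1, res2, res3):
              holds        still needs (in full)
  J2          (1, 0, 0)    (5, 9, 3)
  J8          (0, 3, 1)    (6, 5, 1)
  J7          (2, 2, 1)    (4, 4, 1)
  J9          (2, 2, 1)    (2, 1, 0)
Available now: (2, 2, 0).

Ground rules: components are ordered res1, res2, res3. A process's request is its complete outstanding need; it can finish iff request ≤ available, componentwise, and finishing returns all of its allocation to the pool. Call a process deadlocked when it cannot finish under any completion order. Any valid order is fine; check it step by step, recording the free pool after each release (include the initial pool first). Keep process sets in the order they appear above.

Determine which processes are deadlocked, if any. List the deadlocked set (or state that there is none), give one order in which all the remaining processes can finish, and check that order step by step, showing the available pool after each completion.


Nothing here is deadlocked.
Key observation: the pool covers J9 at once, and every later process fits after earlier releases.
A valid finishing order for the others: J9, J7, J8, J2. Verifying each step:
  pool = (2, 2, 0)
  run J9 (needs (2, 1, 0), free (2, 2, 0)); after release of (2, 2, 1) the pool is (4, 4, 1)
  run J7 (needs (4, 4, 1), free (4, 4, 1)); after release of (2, 2, 1) the pool is (6, 6, 2)
  run J8 (needs (6, 5, 1), free (6, 6, 2)); after release of (0, 3, 1) the pool is (6, 9, 3)
  run J2 (needs (5, 9, 3), free (6, 9, 3)); after release of (1, 0, 0) the pool is (7, 9, 3)


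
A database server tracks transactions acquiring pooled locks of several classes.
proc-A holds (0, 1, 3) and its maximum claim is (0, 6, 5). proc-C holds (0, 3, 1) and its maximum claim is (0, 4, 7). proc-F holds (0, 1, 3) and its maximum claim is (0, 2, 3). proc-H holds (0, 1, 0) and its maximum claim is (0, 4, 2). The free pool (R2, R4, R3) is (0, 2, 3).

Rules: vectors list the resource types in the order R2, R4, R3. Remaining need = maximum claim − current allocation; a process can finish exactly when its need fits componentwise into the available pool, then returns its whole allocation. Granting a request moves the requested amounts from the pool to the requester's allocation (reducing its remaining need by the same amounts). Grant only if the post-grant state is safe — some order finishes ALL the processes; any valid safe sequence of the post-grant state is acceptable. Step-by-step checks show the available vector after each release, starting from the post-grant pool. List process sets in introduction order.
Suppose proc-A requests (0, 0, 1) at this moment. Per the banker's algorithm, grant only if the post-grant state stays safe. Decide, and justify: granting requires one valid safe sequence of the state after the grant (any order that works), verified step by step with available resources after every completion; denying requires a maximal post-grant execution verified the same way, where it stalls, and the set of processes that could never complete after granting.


DENY: after the grant no complete ordering would exist.
Key observation: after proc-F, proc-H the pool peaks at (0, 4, 5), and each blocked process is short somewhere: proc-A on R4; proc-C on R3.
Pretend the grant happened; the run proc-F, proc-H goes as far as possible. Step-by-step check:
  pool = (0, 2, 2)
  proc-F needs (0, 1, 0) <= (0, 2, 2) -> finishes; pool += (0, 1, 3) = (0, 3, 5)
  proc-H needs (0, 3, 2) <= (0, 3, 5) -> finishes; pool += (0, 1, 0) = (0, 4, 5)
  proc-A still needs (0, 5, 1) but only (0, 4, 5) is free — short on R4
  proc-C still needs (0, 1, 6) but only (0, 4, 5) is free — short on R3
Post-grant, the permanently blocked set is proc-A and proc-C.
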